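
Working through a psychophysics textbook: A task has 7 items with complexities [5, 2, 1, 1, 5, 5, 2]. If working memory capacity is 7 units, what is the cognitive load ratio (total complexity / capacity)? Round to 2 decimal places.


Total complexity = 5 + 2 + 1 + 1 + 5 + 5 + 2 = 21
Load = total / capacity = 21 / 7
= 3.00


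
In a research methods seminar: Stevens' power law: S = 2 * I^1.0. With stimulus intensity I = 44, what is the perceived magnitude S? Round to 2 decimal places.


S = 2 * 44^1.0
44^1.0 = 44.0
S = 2 * 44.0
= 88.00


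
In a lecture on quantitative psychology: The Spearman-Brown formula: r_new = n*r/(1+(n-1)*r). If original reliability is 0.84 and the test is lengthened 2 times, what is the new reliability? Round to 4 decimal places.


r_new = n*r / (1 + (n-1)*r)
Numerator = 2 * 0.84 = 1.68
Denominator = 1 + 1 * 0.84 = 1.84
r_new = 1.68 / 1.84
= 0.9130


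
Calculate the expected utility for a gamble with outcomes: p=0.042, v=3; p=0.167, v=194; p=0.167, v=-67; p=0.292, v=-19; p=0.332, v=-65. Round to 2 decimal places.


EU = sum(p_i * v_i)
0.042 * 3 = 0.126
0.167 * 194 = 32.398
0.167 * -67 = -11.189
0.292 * -19 = -5.548
0.332 * -65 = -21.58
EU = 0.126 + 32.398 + -11.189 + -5.548 + -21.58
= -5.79


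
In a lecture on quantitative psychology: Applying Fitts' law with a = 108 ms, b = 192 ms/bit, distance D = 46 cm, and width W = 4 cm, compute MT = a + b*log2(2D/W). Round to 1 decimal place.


MT = 108 + 192 * log2(2*46/4)
2D/W = 23.0
log2(23.0) = 4.5236
MT = 108 + 192 * 4.5236
= 976.5 ms


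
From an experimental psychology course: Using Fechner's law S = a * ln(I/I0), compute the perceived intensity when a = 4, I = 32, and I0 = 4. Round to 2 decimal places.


S = 4 * ln(32/4)
I/I0 = 8.0
ln(8.0) = 2.0794
S = 4 * 2.0794
= 8.32


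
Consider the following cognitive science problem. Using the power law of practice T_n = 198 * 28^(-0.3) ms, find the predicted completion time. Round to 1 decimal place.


T_n = 198 * 28^(-0.3)
28^(-0.3) = 0.368004
T_n = 198 * 0.368004
= 72.9 ms


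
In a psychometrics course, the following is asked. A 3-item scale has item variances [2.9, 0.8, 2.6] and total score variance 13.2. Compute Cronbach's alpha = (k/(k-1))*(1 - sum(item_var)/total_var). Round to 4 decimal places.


alpha = (k/(k-1)) * (1 - sum(s_i^2)/s_total^2)
sum(item variances) = 6.3
k/(k-1) = 3/2 = 1.5
1 - 6.3/13.2 = 1 - 0.477273 = 0.522727
alpha = 1.5 * 0.522727
= 0.7841


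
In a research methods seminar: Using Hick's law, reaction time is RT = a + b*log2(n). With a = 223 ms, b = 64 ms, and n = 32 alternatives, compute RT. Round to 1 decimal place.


RT = 223 + 64 * log2(32)
log2(32) = 5.0
RT = 223 + 64 * 5.0
= 223 + 320.0
= 543.0 ms


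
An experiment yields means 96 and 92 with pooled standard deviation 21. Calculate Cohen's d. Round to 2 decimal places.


Cohen's d = (M1 - M2) / S_pooled
= (96 - 92) / 21
= 4 / 21
= 0.19


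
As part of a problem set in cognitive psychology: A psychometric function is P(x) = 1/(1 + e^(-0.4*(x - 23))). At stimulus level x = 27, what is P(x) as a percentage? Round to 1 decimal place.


P(x) = 1/(1 + e^(-0.4*(27 - 23)))
Exponent = -0.4 * 4 = -1.6
e^(-1.6) = 0.201897
P = 1/(1 + 0.201897) = 0.832018
Percentage = 83.2


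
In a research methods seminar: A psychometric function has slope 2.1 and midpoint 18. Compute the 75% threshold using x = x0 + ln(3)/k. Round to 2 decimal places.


At P = 0.75: 0.75 = 1/(1 + e^(-k*(x-x0)))
Solving: e^(-k*(x-x0)) = 1/3
x = x0 + ln(3)/k
ln(3) = 1.0986
x = 18 + 1.0986/2.1
= 18 + 0.5231
= 18.52


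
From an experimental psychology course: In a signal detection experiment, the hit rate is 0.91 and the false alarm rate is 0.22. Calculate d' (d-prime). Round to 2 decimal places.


d' = z(HR) - z(FAR)
z(0.91) = 1.3408
z(0.22) = -0.7722
d' = 1.3408 - -0.7722
= 2.11


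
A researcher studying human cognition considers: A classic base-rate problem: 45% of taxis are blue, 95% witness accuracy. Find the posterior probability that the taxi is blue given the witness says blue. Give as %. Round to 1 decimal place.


P(blue | says blue) = P(says blue | blue)*P(blue) / [P(says blue | blue)*P(blue) + P(says blue | not blue)*P(not blue)]
Numerator = 0.95 * 0.45 = 0.4275
False identification = 0.05 * 0.55 = 0.0275
P = 0.4275 / (0.4275 + 0.0275)
= 0.4275 / 0.455
As percentage = 94.0


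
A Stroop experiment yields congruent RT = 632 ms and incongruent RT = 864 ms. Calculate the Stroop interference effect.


Stroop effect = RT(incongruent) - RT(congruent)
= 864 - 632
= 232 ms


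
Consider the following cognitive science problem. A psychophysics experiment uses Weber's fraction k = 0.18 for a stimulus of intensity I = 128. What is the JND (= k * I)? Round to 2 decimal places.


JND = k * I
JND = 0.18 * 128
= 23.04


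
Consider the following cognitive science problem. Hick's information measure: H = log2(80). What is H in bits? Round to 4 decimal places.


H = log2(n)
H = log2(80)
= 6.3219


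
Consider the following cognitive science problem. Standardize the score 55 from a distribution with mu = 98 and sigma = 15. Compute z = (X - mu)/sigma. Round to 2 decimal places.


z = (X - mu) / sigma
= (55 - 98) / 15
= -43 / 15
= -2.87


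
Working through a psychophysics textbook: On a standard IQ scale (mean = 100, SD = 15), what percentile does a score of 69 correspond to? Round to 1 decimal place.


z = (IQ - mean) / SD
z = (69 - 100) / 15 = -2.0667
Percentile = Phi(-2.0667) * 100
Phi(-2.0667) = 0.019381
= 1.9


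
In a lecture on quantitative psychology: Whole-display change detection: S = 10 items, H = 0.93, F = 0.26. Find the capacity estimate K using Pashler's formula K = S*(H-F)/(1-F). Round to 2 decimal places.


K = S * (H - F) / (1 - F)
H - F = 0.67
1 - F = 0.74
K = 10 * 0.67 / 0.74
= 9.05


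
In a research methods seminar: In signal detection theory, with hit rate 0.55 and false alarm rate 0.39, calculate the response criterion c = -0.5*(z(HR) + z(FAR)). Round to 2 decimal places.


c = -0.5 * (z(HR) + z(FAR))
z(0.55) = 0.1257
z(0.39) = -0.2793
c = -0.5 * (0.1257 + -0.2793)
= -0.5 * -0.1536
= 0.08


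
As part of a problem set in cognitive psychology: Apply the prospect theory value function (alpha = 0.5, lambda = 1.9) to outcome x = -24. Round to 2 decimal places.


Since x = -24 < 0, use v(x) = -lambda*(-x)^alpha
(-x) = 24
24^0.5 = 4.899
v(-24) = -1.9 * 4.899
= -9.31


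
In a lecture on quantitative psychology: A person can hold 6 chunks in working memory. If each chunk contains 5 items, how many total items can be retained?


Total items = chunks * items_per_chunk
= 6 * 5
= 30


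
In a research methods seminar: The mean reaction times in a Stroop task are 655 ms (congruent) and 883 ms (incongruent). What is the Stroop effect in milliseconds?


Stroop effect = RT(incongruent) - RT(congruent)
= 883 - 655
= 228 ms


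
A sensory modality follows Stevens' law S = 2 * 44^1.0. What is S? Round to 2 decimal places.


S = 2 * 44^1.0
44^1.0 = 44.0
S = 2 * 44.0
= 88.00


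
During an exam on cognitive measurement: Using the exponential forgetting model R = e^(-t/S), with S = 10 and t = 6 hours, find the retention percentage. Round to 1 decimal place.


R = e^(-t/S)
-t/S = -6/10 = -0.6
R = e^(-0.6) = 0.548812
Percentage = 0.548812 * 100
= 54.9


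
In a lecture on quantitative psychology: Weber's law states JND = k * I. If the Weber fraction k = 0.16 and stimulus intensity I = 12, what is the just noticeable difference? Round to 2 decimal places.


JND = k * I
JND = 0.16 * 12
= 1.92


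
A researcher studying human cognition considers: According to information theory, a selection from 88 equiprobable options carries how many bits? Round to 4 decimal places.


H = log2(n)
H = log2(88)
= 6.4594


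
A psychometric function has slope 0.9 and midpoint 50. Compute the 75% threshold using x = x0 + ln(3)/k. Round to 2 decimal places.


At P = 0.75: 0.75 = 1/(1 + e^(-k*(x-x0)))
Solving: e^(-k*(x-x0)) = 1/3
x = x0 + ln(3)/k
ln(3) = 1.0986
x = 50 + 1.0986/0.9
= 50 + 1.2207
= 51.22


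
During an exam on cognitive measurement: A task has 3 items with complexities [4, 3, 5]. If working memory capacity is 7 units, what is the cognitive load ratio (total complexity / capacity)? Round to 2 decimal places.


Total complexity = 4 + 3 + 5 = 12
Load = total / capacity = 12 / 7
= 1.71


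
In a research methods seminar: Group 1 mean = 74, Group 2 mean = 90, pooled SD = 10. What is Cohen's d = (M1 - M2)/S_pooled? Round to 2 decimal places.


Cohen's d = (M1 - M2) / S_pooled
= (74 - 90) / 10
= -16 / 10
= -1.60


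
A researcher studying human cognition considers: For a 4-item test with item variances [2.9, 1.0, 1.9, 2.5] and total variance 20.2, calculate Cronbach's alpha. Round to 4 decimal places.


alpha = (k/(k-1)) * (1 - sum(s_i^2)/s_total^2)
sum(item variances) = 8.3
k/(k-1) = 4/3 = 1.333333
1 - 8.3/20.2 = 1 - 0.410891 = 0.589109
alpha = 1.333333 * 0.589109
= 0.7855


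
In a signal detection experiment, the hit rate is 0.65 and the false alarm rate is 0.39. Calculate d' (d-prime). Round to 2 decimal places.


d' = z(HR) - z(FAR)
z(0.65) = 0.3853
z(0.39) = -0.2793
d' = 0.3853 - -0.2793
= 0.66


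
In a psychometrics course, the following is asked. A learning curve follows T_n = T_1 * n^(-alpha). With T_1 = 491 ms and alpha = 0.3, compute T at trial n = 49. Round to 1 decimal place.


T_n = 491 * 49^(-0.3)
49^(-0.3) = 0.311129
T_n = 491 * 0.311129
= 152.8 ms


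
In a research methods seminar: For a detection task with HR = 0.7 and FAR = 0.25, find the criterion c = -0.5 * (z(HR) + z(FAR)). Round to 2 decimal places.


c = -0.5 * (z(HR) + z(FAR))
z(0.7) = 0.5244
z(0.25) = -0.6745
c = -0.5 * (0.5244 + -0.6745)
= -0.5 * -0.1501
= 0.08


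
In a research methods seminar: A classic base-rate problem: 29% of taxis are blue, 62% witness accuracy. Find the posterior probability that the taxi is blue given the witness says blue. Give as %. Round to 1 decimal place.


P(blue | says blue) = P(says blue | blue)*P(blue) / [P(says blue | blue)*P(blue) + P(says blue | not blue)*P(not blue)]
Numerator = 0.62 * 0.29 = 0.1798
False identification = 0.38 * 0.71 = 0.2698
P = 0.1798 / (0.1798 + 0.2698)
= 0.1798 / 0.4496
As percentage = 40.0


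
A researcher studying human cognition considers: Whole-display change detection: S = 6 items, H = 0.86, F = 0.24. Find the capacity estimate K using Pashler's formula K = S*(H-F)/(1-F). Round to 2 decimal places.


K = S * (H - F) / (1 - F)
H - F = 0.62
1 - F = 0.76
K = 6 * 0.62 / 0.76
= 4.89


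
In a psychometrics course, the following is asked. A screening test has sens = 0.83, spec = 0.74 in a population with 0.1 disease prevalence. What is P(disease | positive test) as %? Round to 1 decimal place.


PPV = (sens * prev) / (sens * prev + (1-spec) * (1-prev))
Numerator = 0.83 * 0.1 = 0.083
P(positive and no disease) = (1 - spec) * (1 - prev) = (1 - 0.74) * (1 - 0.1) = 0.234
Denominator = 0.083 + 0.234 = 0.317
PPV = 0.083 / 0.317 = 0.26183
As percentage = 26.2


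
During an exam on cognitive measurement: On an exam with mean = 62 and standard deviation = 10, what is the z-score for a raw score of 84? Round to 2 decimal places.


z = (X - mu) / sigma
= (84 - 62) / 10
= 22 / 10
= 2.20


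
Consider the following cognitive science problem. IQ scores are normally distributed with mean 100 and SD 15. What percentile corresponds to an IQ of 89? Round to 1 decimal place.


z = (IQ - mean) / SD
z = (89 - 100) / 15 = -0.7333
Percentile = Phi(-0.7333) * 100
Phi(-0.7333) = 0.231688
= 23.2


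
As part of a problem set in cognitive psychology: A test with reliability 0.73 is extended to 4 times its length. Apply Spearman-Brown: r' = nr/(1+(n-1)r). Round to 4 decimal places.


r_new = n*r / (1 + (n-1)*r)
Numerator = 4 * 0.73 = 2.92
Denominator = 1 + 3 * 0.73 = 3.19
r_new = 2.92 / 3.19
= 0.9154


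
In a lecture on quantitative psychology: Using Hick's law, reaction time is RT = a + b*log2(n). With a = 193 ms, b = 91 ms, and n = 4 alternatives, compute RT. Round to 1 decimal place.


RT = 193 + 91 * log2(4)
log2(4) = 2.0
RT = 193 + 91 * 2.0
= 193 + 182.0
= 375.0 ms


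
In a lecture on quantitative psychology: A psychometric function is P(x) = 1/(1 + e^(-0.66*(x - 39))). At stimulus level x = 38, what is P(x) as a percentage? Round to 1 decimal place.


P(x) = 1/(1 + e^(-0.66*(38 - 39)))
Exponent = -0.66 * -1 = 0.66
e^(0.66) = 1.934792
P = 1/(1 + 1.934792) = 0.34074
Percentage = 34.1


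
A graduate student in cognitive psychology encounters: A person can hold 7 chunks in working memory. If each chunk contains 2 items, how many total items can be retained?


Total items = chunks * items_per_chunk
= 7 * 2
= 14


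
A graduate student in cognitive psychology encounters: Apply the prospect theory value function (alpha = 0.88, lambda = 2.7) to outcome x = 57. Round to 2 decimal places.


Since x = 57 >= 0, use v(x) = x^0.88
57^0.88 = 35.0889
v(57) = 35.09


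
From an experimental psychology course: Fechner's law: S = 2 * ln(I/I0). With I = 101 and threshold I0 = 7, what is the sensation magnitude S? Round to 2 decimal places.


S = 2 * ln(101/7)
I/I0 = 14.428571
ln(14.428571) = 2.6692
S = 2 * 2.6692
= 5.34


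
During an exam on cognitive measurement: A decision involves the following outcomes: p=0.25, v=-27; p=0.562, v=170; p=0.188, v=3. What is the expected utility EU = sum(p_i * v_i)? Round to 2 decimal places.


EU = sum(p_i * v_i)
0.25 * -27 = -6.75
0.562 * 170 = 95.54
0.188 * 3 = 0.564
EU = -6.75 + 95.54 + 0.564
= 89.35


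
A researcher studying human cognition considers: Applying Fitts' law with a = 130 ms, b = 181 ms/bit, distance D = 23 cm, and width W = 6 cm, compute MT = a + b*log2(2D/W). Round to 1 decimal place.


MT = 130 + 181 * log2(2*23/6)
2D/W = 7.666667
log2(7.666667) = 2.9386
MT = 130 + 181 * 2.9386
= 661.9 ms


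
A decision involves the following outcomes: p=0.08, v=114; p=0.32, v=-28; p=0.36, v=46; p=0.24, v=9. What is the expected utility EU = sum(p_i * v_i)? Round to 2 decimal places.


EU = sum(p_i * v_i)
0.08 * 114 = 9.12
0.32 * -28 = -8.96
0.36 * 46 = 16.56
0.24 * 9 = 2.16
EU = 9.12 + -8.96 + 16.56 + 2.16
= 18.88


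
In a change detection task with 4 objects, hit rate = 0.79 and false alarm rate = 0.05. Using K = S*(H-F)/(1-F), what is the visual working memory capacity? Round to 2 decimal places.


K = S * (H - F) / (1 - F)
H - F = 0.74
1 - F = 0.95
K = 4 * 0.74 / 0.95
= 3.12


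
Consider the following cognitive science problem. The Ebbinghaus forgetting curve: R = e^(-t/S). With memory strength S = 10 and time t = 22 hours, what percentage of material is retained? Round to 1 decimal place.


R = e^(-t/S)
-t/S = -22/10 = -2.2
R = e^(-2.2) = 0.110803
Percentage = 0.110803 * 100
= 11.1


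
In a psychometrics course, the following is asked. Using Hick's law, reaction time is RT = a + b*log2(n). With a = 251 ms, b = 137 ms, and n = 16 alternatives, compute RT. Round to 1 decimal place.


RT = 251 + 137 * log2(16)
log2(16) = 4.0
RT = 251 + 137 * 4.0
= 251 + 548.0
= 799.0 ms


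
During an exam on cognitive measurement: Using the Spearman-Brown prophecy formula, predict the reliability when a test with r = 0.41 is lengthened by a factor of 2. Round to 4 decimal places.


r_new = n*r / (1 + (n-1)*r)
Numerator = 2 * 0.41 = 0.82
Denominator = 1 + 1 * 0.41 = 1.41
r_new = 0.82 / 1.41
= 0.5816


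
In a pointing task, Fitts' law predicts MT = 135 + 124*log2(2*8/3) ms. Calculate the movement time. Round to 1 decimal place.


MT = 135 + 124 * log2(2*8/3)
2D/W = 5.333333
log2(5.333333) = 2.415
MT = 135 + 124 * 2.415
= 434.5 ms


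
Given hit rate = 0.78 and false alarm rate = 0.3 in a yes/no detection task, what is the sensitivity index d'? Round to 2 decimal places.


d' = z(HR) - z(FAR)
z(0.78) = 0.7722
z(0.3) = -0.5244
d' = 0.7722 - -0.5244
= 1.30


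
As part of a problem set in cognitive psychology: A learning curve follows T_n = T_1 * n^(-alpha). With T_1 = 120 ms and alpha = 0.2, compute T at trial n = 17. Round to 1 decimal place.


T_n = 120 * 17^(-0.2)
17^(-0.2) = 0.567427
T_n = 120 * 0.567427
= 68.1 ms


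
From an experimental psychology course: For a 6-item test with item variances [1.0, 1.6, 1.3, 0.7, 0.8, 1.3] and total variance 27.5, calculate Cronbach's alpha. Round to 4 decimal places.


alpha = (k/(k-1)) * (1 - sum(s_i^2)/s_total^2)
sum(item variances) = 6.7
k/(k-1) = 6/5 = 1.2
1 - 6.7/27.5 = 1 - 0.243636 = 0.756364
alpha = 1.2 * 0.756364
= 0.9076


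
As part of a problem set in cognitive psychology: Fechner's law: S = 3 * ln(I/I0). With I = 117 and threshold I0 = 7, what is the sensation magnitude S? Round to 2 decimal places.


S = 3 * ln(117/7)
I/I0 = 16.714286
ln(16.714286) = 2.8163
S = 3 * 2.8163
= 8.45


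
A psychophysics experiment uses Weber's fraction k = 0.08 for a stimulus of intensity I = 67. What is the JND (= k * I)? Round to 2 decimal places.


JND = k * I
JND = 0.08 * 67
= 5.36


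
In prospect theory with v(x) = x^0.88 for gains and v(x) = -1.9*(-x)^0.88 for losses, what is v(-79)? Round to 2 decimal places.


Since x = -79 < 0, use v(x) = -lambda*(-x)^alpha
(-x) = 79
79^0.88 = 46.764
v(-79) = -1.9 * 46.764
= -88.85


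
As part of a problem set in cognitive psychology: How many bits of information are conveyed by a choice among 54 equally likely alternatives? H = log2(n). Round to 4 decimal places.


H = log2(n)
H = log2(54)
= 5.7549


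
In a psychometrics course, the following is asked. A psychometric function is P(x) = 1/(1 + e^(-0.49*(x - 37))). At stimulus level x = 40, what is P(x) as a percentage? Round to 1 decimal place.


P(x) = 1/(1 + e^(-0.49*(40 - 37)))
Exponent = -0.49 * 3 = -1.47
e^(-1.47) = 0.229925
P = 1/(1 + 0.229925) = 0.813058
Percentage = 81.3


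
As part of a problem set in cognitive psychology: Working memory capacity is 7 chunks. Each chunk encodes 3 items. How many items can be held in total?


Total items = chunks * items_per_chunk
= 7 * 3
= 21


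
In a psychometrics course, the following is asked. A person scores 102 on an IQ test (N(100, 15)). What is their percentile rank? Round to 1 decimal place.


z = (IQ - mean) / SD
z = (102 - 100) / 15 = 0.1333
Percentile = Phi(0.1333) * 100
Phi(0.1333) = 0.553022
= 55.3


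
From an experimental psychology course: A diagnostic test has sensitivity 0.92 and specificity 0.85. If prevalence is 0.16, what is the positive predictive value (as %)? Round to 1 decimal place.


PPV = (sens * prev) / (sens * prev + (1-spec) * (1-prev))
Numerator = 0.92 * 0.16 = 0.1472
P(positive and no disease) = (1 - spec) * (1 - prev) = (1 - 0.85) * (1 - 0.16) = 0.126
Denominator = 0.1472 + 0.126 = 0.2732
PPV = 0.1472 / 0.2732 = 0.538799
As percentage = 53.9


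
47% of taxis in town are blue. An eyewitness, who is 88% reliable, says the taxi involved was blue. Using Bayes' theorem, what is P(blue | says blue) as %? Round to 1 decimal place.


P(blue | says blue) = P(says blue | blue)*P(blue) / [P(says blue | blue)*P(blue) + P(says blue | not blue)*P(not blue)]
Numerator = 0.88 * 0.47 = 0.4136
False identification = 0.12 * 0.53 = 0.0636
P = 0.4136 / (0.4136 + 0.0636)
= 0.4136 / 0.4772
As percentage = 86.7


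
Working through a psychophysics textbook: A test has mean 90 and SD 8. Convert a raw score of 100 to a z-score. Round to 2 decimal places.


z = (X - mu) / sigma
= (100 - 90) / 8
= 10 / 8
= 1.25


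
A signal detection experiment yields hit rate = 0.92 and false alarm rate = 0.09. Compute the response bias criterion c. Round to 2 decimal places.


c = -0.5 * (z(HR) + z(FAR))
z(0.92) = 1.4051
z(0.09) = -1.3408
c = -0.5 * (1.4051 + -1.3408)
= -0.5 * 0.0643
= -0.03


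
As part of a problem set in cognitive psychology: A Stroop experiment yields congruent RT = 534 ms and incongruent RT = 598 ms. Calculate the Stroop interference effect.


Stroop effect = RT(incongruent) - RT(congruent)
= 598 - 534
= 64 ms


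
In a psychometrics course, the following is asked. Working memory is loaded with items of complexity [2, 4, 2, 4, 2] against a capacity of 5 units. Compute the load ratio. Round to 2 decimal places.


Total complexity = 2 + 4 + 2 + 4 + 2 = 14
Load = total / capacity = 14 / 5
= 2.80


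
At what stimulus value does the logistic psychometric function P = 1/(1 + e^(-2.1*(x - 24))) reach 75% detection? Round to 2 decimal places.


At P = 0.75: 0.75 = 1/(1 + e^(-k*(x-x0)))
Solving: e^(-k*(x-x0)) = 1/3
x = x0 + ln(3)/k
ln(3) = 1.0986
x = 24 + 1.0986/2.1
= 24 + 0.5231
= 24.52


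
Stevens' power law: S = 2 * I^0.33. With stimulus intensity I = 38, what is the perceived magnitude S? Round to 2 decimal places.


S = 2 * 38^0.33
38^0.33 = 3.3215
S = 2 * 3.3215
= 6.64


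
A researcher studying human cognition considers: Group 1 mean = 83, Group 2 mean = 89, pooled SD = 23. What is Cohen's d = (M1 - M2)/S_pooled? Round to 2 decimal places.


Cohen's d = (M1 - M2) / S_pooled
= (83 - 89) / 23
= -6 / 23
= -0.26


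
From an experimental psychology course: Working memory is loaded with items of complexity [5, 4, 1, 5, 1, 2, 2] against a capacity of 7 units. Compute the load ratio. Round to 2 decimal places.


Total complexity = 5 + 4 + 1 + 5 + 1 + 2 + 2 = 20
Load = total / capacity = 20 / 7
= 2.86


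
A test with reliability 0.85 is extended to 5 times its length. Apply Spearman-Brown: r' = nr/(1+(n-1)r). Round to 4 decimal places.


r_new = n*r / (1 + (n-1)*r)
Numerator = 5 * 0.85 = 4.25
Denominator = 1 + 4 * 0.85 = 4.4
r_new = 4.25 / 4.4
= 0.9659


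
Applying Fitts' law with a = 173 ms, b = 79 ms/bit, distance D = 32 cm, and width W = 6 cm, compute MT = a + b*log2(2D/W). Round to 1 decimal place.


MT = 173 + 79 * log2(2*32/6)
2D/W = 10.666667
log2(10.666667) = 3.415
MT = 173 + 79 * 3.415
= 442.8 ms


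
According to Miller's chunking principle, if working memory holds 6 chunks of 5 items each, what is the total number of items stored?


Total items = chunks * items_per_chunk
= 6 * 5
= 30


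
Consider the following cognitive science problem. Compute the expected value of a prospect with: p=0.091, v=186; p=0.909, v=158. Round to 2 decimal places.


EU = sum(p_i * v_i)
0.091 * 186 = 16.926
0.909 * 158 = 143.622
EU = 16.926 + 143.622
= 160.55


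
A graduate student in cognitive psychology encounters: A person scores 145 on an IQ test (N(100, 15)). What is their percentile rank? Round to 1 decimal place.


z = (IQ - mean) / SD
z = (145 - 100) / 15 = 3.0
Percentile = Phi(3.0) * 100
Phi(3.0) = 0.99865
= 99.9


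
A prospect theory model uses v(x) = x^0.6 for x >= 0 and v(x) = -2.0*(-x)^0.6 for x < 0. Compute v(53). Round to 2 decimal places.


Since x = 53 >= 0, use v(x) = x^0.6
53^0.6 = 10.8284
v(53) = 10.83


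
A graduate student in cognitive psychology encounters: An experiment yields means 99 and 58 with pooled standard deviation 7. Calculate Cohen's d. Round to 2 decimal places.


Cohen's d = (M1 - M2) / S_pooled
= (99 - 58) / 7
= 41 / 7
= 5.86


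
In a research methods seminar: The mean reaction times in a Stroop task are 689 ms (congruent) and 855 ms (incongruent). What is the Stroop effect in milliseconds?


Stroop effect = RT(incongruent) - RT(congruent)
= 855 - 689
= 166 ms


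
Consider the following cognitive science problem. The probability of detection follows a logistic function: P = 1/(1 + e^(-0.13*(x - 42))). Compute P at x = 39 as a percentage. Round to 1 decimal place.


P(x) = 1/(1 + e^(-0.13*(39 - 42)))
Exponent = -0.13 * -3 = 0.39
e^(0.39) = 1.476981
P = 1/(1 + 1.476981) = 0.403717
Percentage = 40.4


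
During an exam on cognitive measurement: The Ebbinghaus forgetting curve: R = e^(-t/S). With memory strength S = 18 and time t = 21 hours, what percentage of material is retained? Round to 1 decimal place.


R = e^(-t/S)
-t/S = -21/18 = -1.166667
R = e^(-1.166667) = 0.311403
Percentage = 0.311403 * 100
= 31.1


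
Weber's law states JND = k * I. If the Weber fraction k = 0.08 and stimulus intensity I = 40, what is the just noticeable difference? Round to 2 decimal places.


JND = k * I
JND = 0.08 * 40
= 3.20


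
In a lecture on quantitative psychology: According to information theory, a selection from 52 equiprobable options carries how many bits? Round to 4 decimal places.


H = log2(n)
H = log2(52)
= 5.7004


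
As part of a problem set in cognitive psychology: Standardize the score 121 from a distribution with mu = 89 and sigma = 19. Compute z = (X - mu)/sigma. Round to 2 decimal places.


z = (X - mu) / sigma
= (121 - 89) / 19
= 32 / 19
= 1.68


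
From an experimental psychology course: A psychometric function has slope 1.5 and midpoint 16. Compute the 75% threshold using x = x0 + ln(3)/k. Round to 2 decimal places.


At P = 0.75: 0.75 = 1/(1 + e^(-k*(x-x0)))
Solving: e^(-k*(x-x0)) = 1/3
x = x0 + ln(3)/k
ln(3) = 1.0986
x = 16 + 1.0986/1.5
= 16 + 0.7324
= 16.73


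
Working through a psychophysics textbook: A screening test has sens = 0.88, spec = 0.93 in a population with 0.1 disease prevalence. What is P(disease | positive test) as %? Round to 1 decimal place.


PPV = (sens * prev) / (sens * prev + (1-spec) * (1-prev))
Numerator = 0.88 * 0.1 = 0.088
P(positive and no disease) = (1 - spec) * (1 - prev) = (1 - 0.93) * (1 - 0.1) = 0.063
Denominator = 0.088 + 0.063 = 0.151
PPV = 0.088 / 0.151 = 0.582781
As percentage = 58.3


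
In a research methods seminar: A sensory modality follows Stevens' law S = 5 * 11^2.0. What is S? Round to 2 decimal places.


S = 5 * 11^2.0
11^2.0 = 121.0
S = 5 * 121.0
= 605.00


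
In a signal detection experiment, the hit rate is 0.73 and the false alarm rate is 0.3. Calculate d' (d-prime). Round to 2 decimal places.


d' = z(HR) - z(FAR)
z(0.73) = 0.6128
z(0.3) = -0.5244
d' = 0.6128 - -0.5244
= 1.14


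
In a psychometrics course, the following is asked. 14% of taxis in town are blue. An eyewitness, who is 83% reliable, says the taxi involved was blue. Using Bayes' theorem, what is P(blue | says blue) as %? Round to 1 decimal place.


P(blue | says blue) = P(says blue | blue)*P(blue) / [P(says blue | blue)*P(blue) + P(says blue | not blue)*P(not blue)]
Numerator = 0.83 * 0.14 = 0.1162
False identification = 0.17 * 0.86 = 0.1462
P = 0.1162 / (0.1162 + 0.1462)
= 0.1162 / 0.2624
As percentage = 44.3


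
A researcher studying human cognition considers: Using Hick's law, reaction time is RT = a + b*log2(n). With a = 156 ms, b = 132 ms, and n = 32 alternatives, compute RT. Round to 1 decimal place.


RT = 156 + 132 * log2(32)
log2(32) = 5.0
RT = 156 + 132 * 5.0
= 156 + 660.0
= 816.0 ms


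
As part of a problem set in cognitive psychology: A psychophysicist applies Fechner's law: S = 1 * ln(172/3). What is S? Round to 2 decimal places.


S = 1 * ln(172/3)
I/I0 = 57.333333
ln(57.333333) = 4.0489
S = 1 * 4.0489
= 4.05


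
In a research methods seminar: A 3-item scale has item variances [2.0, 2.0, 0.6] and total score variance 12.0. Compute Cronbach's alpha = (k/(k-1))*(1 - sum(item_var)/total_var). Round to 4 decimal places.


alpha = (k/(k-1)) * (1 - sum(s_i^2)/s_total^2)
sum(item variances) = 4.6
k/(k-1) = 3/2 = 1.5
1 - 4.6/12.0 = 1 - 0.383333 = 0.616667
alpha = 1.5 * 0.616667
= 0.9250


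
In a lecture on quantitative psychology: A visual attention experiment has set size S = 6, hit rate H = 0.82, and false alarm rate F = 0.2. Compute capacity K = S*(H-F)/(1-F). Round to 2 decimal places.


K = S * (H - F) / (1 - F)
H - F = 0.62
1 - F = 0.8
K = 6 * 0.62 / 0.8
= 4.65


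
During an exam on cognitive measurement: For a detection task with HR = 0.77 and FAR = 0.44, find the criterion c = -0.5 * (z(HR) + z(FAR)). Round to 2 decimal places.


c = -0.5 * (z(HR) + z(FAR))
z(0.77) = 0.7388
z(0.44) = -0.151
c = -0.5 * (0.7388 + -0.151)
= -0.5 * 0.5878
= -0.29


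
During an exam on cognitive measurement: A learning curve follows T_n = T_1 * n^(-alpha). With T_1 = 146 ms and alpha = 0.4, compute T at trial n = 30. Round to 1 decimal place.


T_n = 146 * 30^(-0.4)
30^(-0.4) = 0.256538
T_n = 146 * 0.256538
= 37.5 ms


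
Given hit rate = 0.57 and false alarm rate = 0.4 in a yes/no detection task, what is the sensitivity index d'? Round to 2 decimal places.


d' = z(HR) - z(FAR)
z(0.57) = 0.1764
z(0.4) = -0.2533
d' = 0.1764 - -0.2533
= 0.43


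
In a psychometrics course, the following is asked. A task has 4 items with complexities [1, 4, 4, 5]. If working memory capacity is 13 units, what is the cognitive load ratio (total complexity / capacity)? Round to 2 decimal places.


Total complexity = 1 + 4 + 4 + 5 = 14
Load = total / capacity = 14 / 13
= 1.08


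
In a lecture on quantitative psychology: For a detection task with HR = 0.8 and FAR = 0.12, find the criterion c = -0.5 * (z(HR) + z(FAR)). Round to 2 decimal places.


c = -0.5 * (z(HR) + z(FAR))
z(0.8) = 0.8416
z(0.12) = -1.175
c = -0.5 * (0.8416 + -1.175)
= -0.5 * -0.3334
= 0.17


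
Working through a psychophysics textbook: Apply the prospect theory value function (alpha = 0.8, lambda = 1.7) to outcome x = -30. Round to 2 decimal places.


Since x = -30 < 0, use v(x) = -lambda*(-x)^alpha
(-x) = 30
30^0.8 = 15.1949
v(-30) = -1.7 * 15.1949
= -25.83


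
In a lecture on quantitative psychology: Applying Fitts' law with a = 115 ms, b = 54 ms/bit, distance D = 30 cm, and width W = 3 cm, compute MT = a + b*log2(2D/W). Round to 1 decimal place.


MT = 115 + 54 * log2(2*30/3)
2D/W = 20.0
log2(20.0) = 4.3219
MT = 115 + 54 * 4.3219
= 348.4 ms


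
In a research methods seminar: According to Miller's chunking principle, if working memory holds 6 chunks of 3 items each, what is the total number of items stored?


Total items = chunks * items_per_chunk
= 6 * 3
= 18


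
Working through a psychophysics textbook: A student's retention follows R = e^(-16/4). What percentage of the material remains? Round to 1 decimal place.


R = e^(-t/S)
-t/S = -16/4 = -4.0
R = e^(-4.0) = 0.018316
Percentage = 0.018316 * 100
= 1.8


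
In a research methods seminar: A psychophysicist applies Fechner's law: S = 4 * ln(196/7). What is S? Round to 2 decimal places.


S = 4 * ln(196/7)
I/I0 = 28.0
ln(28.0) = 3.3322
S = 4 * 3.3322
= 13.33


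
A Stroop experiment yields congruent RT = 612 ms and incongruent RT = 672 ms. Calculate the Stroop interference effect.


Stroop effect = RT(incongruent) - RT(congruent)
= 672 - 612
= 60 ms


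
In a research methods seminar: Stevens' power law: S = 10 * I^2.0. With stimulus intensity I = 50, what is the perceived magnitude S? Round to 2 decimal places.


S = 10 * 50^2.0
50^2.0 = 2500.0
S = 10 * 2500.0
= 25000.00


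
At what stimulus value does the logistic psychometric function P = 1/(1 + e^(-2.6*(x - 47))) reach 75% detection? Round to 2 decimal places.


At P = 0.75: 0.75 = 1/(1 + e^(-k*(x-x0)))
Solving: e^(-k*(x-x0)) = 1/3
x = x0 + ln(3)/k
ln(3) = 1.0986
x = 47 + 1.0986/2.6
= 47 + 0.4225
= 47.42


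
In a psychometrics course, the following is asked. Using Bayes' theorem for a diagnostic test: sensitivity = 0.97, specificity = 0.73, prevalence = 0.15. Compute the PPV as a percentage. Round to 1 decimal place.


PPV = (sens * prev) / (sens * prev + (1-spec) * (1-prev))
Numerator = 0.97 * 0.15 = 0.1455
P(positive and no disease) = (1 - spec) * (1 - prev) = (1 - 0.73) * (1 - 0.15) = 0.2295
Denominator = 0.1455 + 0.2295 = 0.375
PPV = 0.1455 / 0.375 = 0.388
As percentage = 38.8


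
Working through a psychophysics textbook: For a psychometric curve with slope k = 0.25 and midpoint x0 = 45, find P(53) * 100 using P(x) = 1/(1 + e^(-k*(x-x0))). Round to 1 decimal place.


P(x) = 1/(1 + e^(-0.25*(53 - 45)))
Exponent = -0.25 * 8 = -2.0
e^(-2.0) = 0.135335
P = 1/(1 + 0.135335) = 0.880797
Percentage = 88.1


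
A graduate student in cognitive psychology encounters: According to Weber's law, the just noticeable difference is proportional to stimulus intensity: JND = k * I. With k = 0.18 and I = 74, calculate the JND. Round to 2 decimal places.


JND = k * I
JND = 0.18 * 74
= 13.32


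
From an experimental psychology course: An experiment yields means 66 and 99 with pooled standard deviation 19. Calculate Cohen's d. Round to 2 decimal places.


Cohen's d = (M1 - M2) / S_pooled
= (66 - 99) / 19
= -33 / 19
= -1.74


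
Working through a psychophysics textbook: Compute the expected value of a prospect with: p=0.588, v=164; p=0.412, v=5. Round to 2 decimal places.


EU = sum(p_i * v_i)
0.588 * 164 = 96.432
0.412 * 5 = 2.06
EU = 96.432 + 2.06
= 98.49


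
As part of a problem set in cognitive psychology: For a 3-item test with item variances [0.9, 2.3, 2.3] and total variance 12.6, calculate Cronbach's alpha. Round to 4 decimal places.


alpha = (k/(k-1)) * (1 - sum(s_i^2)/s_total^2)
sum(item variances) = 5.5
k/(k-1) = 3/2 = 1.5
1 - 5.5/12.6 = 1 - 0.436508 = 0.563492
alpha = 1.5 * 0.563492
= 0.8452


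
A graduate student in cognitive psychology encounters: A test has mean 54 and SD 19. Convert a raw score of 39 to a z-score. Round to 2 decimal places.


z = (X - mu) / sigma
= (39 - 54) / 19
= -15 / 19
= -0.79


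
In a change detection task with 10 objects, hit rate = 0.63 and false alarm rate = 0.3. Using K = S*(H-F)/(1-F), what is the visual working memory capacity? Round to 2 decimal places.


K = S * (H - F) / (1 - F)
H - F = 0.33
1 - F = 0.7
K = 10 * 0.33 / 0.7
= 4.71


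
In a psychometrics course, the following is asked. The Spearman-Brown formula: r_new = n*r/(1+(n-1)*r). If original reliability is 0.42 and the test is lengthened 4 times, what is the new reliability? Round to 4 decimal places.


r_new = n*r / (1 + (n-1)*r)
Numerator = 4 * 0.42 = 1.68
Denominator = 1 + 3 * 0.42 = 2.26
r_new = 1.68 / 2.26
= 0.7434


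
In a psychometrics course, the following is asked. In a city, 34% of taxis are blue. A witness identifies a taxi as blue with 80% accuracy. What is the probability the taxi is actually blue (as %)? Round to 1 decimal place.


P(blue | says blue) = P(says blue | blue)*P(blue) / [P(says blue | blue)*P(blue) + P(says blue | not blue)*P(not blue)]
Numerator = 0.8 * 0.34 = 0.272
False identification = 0.2 * 0.66 = 0.132
P = 0.272 / (0.272 + 0.132)
= 0.272 / 0.404
As percentage = 67.3


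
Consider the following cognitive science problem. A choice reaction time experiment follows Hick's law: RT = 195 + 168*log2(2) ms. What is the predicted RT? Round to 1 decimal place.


RT = 195 + 168 * log2(2)
log2(2) = 1.0
RT = 195 + 168 * 1.0
= 195 + 168.0
= 363.0 ms


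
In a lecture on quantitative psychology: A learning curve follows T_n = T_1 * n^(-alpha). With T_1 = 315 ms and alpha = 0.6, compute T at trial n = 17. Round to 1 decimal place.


T_n = 315 * 17^(-0.6)
17^(-0.6) = 0.182697
T_n = 315 * 0.182697
= 57.5 ms


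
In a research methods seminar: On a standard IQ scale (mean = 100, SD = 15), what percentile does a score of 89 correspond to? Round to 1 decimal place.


z = (IQ - mean) / SD
z = (89 - 100) / 15 = -0.7333
Percentile = Phi(-0.7333) * 100
Phi(-0.7333) = 0.231688
= 23.2


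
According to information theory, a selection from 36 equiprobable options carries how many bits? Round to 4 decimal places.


H = log2(n)
H = log2(36)
= 5.1699


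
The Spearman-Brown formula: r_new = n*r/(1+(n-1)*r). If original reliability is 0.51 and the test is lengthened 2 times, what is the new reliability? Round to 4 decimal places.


r_new = n*r / (1 + (n-1)*r)
Numerator = 2 * 0.51 = 1.02
Denominator = 1 + 1 * 0.51 = 1.51
r_new = 1.02 / 1.51
= 0.6755


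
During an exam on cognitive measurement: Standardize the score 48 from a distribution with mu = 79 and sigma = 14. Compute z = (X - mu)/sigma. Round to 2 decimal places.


z = (X - mu) / sigma
= (48 - 79) / 14
= -31 / 14
= -2.21


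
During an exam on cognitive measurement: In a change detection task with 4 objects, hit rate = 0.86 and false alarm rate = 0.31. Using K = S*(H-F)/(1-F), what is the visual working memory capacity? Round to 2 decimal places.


K = S * (H - F) / (1 - F)
H - F = 0.55
1 - F = 0.69
K = 4 * 0.55 / 0.69
= 3.19


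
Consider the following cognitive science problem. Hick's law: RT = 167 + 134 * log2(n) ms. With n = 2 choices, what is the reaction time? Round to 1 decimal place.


RT = 167 + 134 * log2(2)
log2(2) = 1.0
RT = 167 + 134 * 1.0
= 167 + 134.0
= 301.0 ms


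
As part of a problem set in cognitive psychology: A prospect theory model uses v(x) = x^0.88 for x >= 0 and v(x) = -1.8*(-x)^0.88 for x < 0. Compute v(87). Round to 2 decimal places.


Since x = 87 >= 0, use v(x) = x^0.88
87^0.88 = 50.9069
v(87) = 50.91


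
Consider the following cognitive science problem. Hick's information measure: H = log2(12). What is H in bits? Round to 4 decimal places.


H = log2(n)
H = log2(12)
= 3.5850


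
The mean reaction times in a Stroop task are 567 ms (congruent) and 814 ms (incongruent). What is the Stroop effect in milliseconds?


Stroop effect = RT(incongruent) - RT(congruent)
= 814 - 567
= 247 ms


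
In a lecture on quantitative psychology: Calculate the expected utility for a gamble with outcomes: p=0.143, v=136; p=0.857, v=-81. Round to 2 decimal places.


EU = sum(p_i * v_i)
0.143 * 136 = 19.448
0.857 * -81 = -69.417
EU = 19.448 + -69.417
= -49.97


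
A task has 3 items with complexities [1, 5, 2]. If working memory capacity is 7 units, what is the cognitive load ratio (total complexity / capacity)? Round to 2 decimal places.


Total complexity = 1 + 5 + 2 = 8
Load = total / capacity = 8 / 7
= 1.14


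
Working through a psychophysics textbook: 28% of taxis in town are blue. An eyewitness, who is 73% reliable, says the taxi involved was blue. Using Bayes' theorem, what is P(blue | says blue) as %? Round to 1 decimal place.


P(blue | says blue) = P(says blue | blue)*P(blue) / [P(says blue | blue)*P(blue) + P(says blue | not blue)*P(not blue)]
Numerator = 0.73 * 0.28 = 0.2044
False identification = 0.27 * 0.72 = 0.1944
P = 0.2044 / (0.2044 + 0.1944)
= 0.2044 / 0.3988
As percentage = 51.3


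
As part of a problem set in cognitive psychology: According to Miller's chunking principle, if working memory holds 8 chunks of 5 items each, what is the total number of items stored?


Total items = chunks * items_per_chunk
= 8 * 5
= 40


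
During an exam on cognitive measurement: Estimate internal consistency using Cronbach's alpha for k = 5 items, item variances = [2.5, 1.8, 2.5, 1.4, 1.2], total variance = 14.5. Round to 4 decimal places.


alpha = (k/(k-1)) * (1 - sum(s_i^2)/s_total^2)
sum(item variances) = 9.4
k/(k-1) = 5/4 = 1.25
1 - 9.4/14.5 = 1 - 0.648276 = 0.351724
alpha = 1.25 * 0.351724
= 0.4397


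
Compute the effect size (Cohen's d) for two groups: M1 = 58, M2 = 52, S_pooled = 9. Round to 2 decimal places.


Cohen's d = (M1 - M2) / S_pooled
= (58 - 52) / 9
= 6 / 9
= 0.67


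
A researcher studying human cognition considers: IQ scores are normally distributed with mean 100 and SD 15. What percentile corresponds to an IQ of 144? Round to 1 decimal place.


z = (IQ - mean) / SD
z = (144 - 100) / 15 = 2.9333
Percentile = Phi(2.9333) * 100
Phi(2.9333) = 0.998323
= 99.8


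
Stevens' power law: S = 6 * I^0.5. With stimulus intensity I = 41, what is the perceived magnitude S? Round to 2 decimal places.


S = 6 * 41^0.5
41^0.5 = 6.4031
S = 6 * 6.4031
= 38.42


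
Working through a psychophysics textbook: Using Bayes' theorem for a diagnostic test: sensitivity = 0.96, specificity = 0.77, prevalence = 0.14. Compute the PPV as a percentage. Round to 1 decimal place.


PPV = (sens * prev) / (sens * prev + (1-spec) * (1-prev))
Numerator = 0.96 * 0.14 = 0.1344
P(positive and no disease) = (1 - spec) * (1 - prev) = (1 - 0.77) * (1 - 0.14) = 0.1978
Denominator = 0.1344 + 0.1978 = 0.3322
PPV = 0.1344 / 0.3322 = 0.404576
As percentage = 40.5
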